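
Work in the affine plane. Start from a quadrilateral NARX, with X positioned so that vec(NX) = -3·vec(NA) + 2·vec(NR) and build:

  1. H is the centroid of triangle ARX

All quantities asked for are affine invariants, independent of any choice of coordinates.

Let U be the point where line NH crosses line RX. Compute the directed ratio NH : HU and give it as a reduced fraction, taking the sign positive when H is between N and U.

Choose coordinates N = (0, 0), A = (1, 0), R = (0, 1), X = (-3, 2).
1. H is the centroid of triangle ARX ⇒ H = (-2/3, 1)
line NH meets RX at U = (-6/7, 9/7)
H = N + t·(U−N) with t = 7/9, so NH:HU = 7/9:2/9

NH:HU = 7/2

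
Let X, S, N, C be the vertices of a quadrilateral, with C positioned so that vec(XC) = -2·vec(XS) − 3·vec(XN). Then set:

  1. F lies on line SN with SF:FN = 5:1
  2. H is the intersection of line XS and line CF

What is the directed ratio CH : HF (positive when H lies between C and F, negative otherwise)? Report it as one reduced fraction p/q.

Work in coordinates with X = (0, 0), S = (1, 0), N = (0, 1), C = (-2, -3).
1. F lies on line SN with SF:FN = 5:1 ⇒ F = (1/6, 5/6)
2. H is the intersection of line XS and line CF ⇒ H = (-7/23, 0)
H = C + t·(F−C) with t = 18/23, so CH:HF = t:(1−t) = 18/23:5/23

CH:HF = 18/5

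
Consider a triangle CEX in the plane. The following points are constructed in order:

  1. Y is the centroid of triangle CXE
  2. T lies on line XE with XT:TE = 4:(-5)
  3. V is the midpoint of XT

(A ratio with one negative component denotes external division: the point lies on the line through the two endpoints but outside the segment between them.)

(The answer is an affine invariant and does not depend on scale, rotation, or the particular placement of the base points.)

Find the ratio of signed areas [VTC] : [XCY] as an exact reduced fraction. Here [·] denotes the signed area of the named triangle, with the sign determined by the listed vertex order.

[VTC]:[XCY] = 6

Work in coordinates with C = (0, 0), E = (1, 0), X = (0, 1).
1. Y is the centroid of triangle CXE ⇒ Y = (1/3, 1/3)
2. T lies on line XE with XT:TE = 4:(-5) ⇒ T = (-4, 5)
3. V is the midpoint of XT ⇒ V = (-2, 3)
2·[VTC] = 2, 2·[XCY] = 1/3
[VTC]:[XCY] = 2:1/3 = 6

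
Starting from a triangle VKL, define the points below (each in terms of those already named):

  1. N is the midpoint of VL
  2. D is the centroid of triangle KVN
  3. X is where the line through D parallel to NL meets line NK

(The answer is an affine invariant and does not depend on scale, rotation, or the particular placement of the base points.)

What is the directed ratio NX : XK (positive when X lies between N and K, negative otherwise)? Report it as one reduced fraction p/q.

Choose coordinates V = (0, 0), K = (1, 0), L = (0, 1).
1. N is the midpoint of VL ⇒ N = (0, 1/2)
2. D is the centroid of triangle KVN ⇒ D = (1/3, 1/6)
3. X is where the line through D parallel to NL meets line NK ⇒ X = (1/3, 1/3)
X = N + t·(K−N) with t = 1/3, so NX:XK = t:(1−t) = 1/3:2/3

NX:XK = 1/2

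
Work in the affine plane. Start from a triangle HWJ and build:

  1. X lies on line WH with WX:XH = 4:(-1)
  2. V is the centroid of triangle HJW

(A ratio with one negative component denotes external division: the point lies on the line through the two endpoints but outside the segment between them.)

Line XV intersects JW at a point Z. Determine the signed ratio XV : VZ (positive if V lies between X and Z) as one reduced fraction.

Choose coordinates H = (0, 0), W = (1, 0), J = (0, 1).
1. X lies on line WH with WX:XH = 4:(-1) ⇒ X = (-1/3, 0)
2. V is the centroid of triangle HJW ⇒ V = (1/3, 1/3)
line XV meets JW at Z = (5/9, 4/9)
V = X + t·(Z−X) with t = 3/4, so XV:VZ = 3/4:1/4

XV:VZ = 3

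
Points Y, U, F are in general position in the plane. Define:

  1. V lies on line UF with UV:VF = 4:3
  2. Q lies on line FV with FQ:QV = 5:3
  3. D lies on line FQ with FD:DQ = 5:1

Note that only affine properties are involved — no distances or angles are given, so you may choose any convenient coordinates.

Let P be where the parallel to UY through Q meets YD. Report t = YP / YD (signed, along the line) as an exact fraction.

Assign Y = (0, 0), U = (1, 0), F = (0, 1) — the answer is frame-independent, so this choice is without loss of generality.
1. V lies on line UF with UV:VF = 4:3 ⇒ V = (3/7, 4/7)
2. Q lies on line FV with FQ:QV = 5:3 ⇒ Q = (15/56, 41/56)
3. D lies on line FQ with FD:DQ = 5:1 ⇒ D = (25/112, 87/112)
through Q parallel to UY: direction (-1, 0); meets YD at P = (1025/4872, 41/56)
P = Y + t·(D−Y) with t = 82/87

t = 82/87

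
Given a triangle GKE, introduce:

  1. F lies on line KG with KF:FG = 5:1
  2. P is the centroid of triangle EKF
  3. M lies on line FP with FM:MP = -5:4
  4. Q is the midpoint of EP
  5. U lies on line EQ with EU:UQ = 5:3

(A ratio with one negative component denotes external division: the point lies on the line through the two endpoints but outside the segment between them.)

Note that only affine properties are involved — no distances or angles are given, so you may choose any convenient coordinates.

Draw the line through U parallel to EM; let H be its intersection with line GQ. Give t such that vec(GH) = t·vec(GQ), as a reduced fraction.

Set G = (0, 0), K = (1, 0), E = (0, 1); any affine frame gives the same invariant.
1. F lies on line KG with KF:FG = 5:1 ⇒ F = (1/6, 0)
2. P is the centroid of triangle EKF ⇒ P = (7/18, 1/3)
3. M lies on line FP with FM:MP = -5:4 ⇒ M = (23/18, 5/3)
4. Q is the midpoint of EP ⇒ Q = (7/36, 2/3)
5. U lies on line EQ with EU:UQ = 5:3 ⇒ U = (35/288, 19/24)
through U parallel to EM: direction (23/18, 2/3); meets GQ at H = (469/1872, 67/78)
H = G + t·(Q−G) with t = 67/52

t = 67/52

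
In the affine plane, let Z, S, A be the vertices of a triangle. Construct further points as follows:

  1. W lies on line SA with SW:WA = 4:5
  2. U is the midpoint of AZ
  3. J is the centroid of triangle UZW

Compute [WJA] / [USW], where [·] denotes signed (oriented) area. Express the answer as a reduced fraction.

[WJA]:[USW] = -5/4

Work in coordinates with Z = (0, 0), S = (1, 0), A = (0, 1).
1. W lies on line SA with SW:WA = 4:5 ⇒ W = (5/9, 4/9)
2. U is the midpoint of AZ ⇒ U = (0, 1/2)
3. J is the centroid of triangle UZW ⇒ J = (5/27, 17/54)
2·[WJA] = -5/18, 2·[USW] = 2/9
[WJA]:[USW] = -5/18:2/9 = -5/4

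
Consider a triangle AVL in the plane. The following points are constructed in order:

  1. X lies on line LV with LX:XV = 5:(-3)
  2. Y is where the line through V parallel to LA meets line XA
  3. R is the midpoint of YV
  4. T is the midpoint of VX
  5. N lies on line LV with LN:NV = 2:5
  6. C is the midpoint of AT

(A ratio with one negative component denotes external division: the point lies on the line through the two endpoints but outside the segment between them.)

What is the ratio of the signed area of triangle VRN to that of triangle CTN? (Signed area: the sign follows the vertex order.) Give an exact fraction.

[VRN]:[CTN] = -12/41

Set A = (0, 0), V = (1, 0), L = (0, 1); any affine frame gives the same invariant.
1. X lies on line LV with LX:XV = 5:(-3) ⇒ X = (5/2, -3/2)
2. Y is where the line through V parallel to LA meets line XA ⇒ Y = (1, -3/5)
3. R is the midpoint of YV ⇒ R = (1, -3/10)
4. T is the midpoint of VX ⇒ T = (7/4, -3/4)
5. N lies on line LV with LN:NV = 2:5 ⇒ N = (2/7, 5/7)
6. C is the midpoint of AT ⇒ C = (7/8, -3/8)
2·[VRN] = -3/14, 2·[CTN] = 41/56
[VRN]:[CTN] = -3/14:41/56 = -12/41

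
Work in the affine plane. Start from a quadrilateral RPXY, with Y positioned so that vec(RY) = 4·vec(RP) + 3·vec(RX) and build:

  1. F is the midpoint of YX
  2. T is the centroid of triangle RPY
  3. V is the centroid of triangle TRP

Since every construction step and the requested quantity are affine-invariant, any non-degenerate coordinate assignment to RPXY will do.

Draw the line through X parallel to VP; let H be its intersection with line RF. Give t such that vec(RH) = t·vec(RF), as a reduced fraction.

t = 1/8

Work in coordinates with R = (0, 0), P = (1, 0), X = (0, 1), Y = (4, 3).
1. F is the midpoint of YX ⇒ F = (2, 2)
2. T is the centroid of triangle RPY ⇒ T = (5/3, 1)
3. V is the centroid of triangle TRP ⇒ V = (8/9, 1/3)
through X parallel to VP: direction (1/9, -1/3); meets RF at H = (1/4, 1/4)
H = R + t·(F−R) with t = 1/8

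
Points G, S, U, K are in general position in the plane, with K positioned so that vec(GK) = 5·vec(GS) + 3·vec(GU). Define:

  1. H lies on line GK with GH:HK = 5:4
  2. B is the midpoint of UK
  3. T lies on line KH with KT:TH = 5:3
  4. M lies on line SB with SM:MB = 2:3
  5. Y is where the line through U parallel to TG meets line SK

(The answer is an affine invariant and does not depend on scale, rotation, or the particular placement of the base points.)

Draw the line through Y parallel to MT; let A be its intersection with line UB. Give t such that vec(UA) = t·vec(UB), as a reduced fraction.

Set G = (0, 0), S = (1, 0), U = (0, 1), K = (5, 3); any affine frame gives the same invariant.
1. H lies on line GK with GH:HK = 5:4 ⇒ H = (25/9, 5/3)
2. B is the midpoint of UK ⇒ B = (5/2, 2)
3. T lies on line KH with KT:TH = 5:3 ⇒ T = (65/18, 13/6)
4. M lies on line SB with SM:MB = 2:3 ⇒ M = (8/5, 4/5)
5. Y is where the line through U parallel to TG meets line SK ⇒ Y = (35/3, 8)
through Y parallel to MT: direction (181/90, 41/30); meets UB at A = (840/253, 589/253)
A = U + t·(B−U) with t = 336/253

t = 336/253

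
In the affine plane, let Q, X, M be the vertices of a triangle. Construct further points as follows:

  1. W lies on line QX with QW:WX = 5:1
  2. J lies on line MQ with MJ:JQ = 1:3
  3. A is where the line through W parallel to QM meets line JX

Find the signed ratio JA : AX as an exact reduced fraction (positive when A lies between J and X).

Work in coordinates with Q = (0, 0), X = (1, 0), M = (0, 1).
1. W lies on line QX with QW:WX = 5:1 ⇒ W = (5/6, 0)
2. J lies on line MQ with MJ:JQ = 1:3 ⇒ J = (0, 3/4)
3. A is where the line through W parallel to QM meets line JX ⇒ A = (5/6, 1/8)
A = J + t·(X−J) with t = 5/6, so JA:AX = t:(1−t) = 5/6:1/6

JA:AX = 5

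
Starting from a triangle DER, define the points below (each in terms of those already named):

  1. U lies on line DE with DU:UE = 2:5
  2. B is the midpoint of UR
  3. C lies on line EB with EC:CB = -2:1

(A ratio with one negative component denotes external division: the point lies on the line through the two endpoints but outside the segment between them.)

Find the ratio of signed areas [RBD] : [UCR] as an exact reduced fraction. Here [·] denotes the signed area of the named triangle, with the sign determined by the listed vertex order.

Work in coordinates with D = (0, 0), E = (1, 0), R = (0, 1).
1. U lies on line DE with DU:UE = 2:5 ⇒ U = (2/7, 0)
2. B is the midpoint of UR ⇒ B = (1/7, 1/2)
3. C lies on line EB with EC:CB = -2:1 ⇒ C = (-5/7, 1)
2·[RBD] = -1/7, 2·[UCR] = -5/7
[RBD]:[UCR] = -1/7:-5/7 = 1/5

[RBD]:[UCR] = 1/5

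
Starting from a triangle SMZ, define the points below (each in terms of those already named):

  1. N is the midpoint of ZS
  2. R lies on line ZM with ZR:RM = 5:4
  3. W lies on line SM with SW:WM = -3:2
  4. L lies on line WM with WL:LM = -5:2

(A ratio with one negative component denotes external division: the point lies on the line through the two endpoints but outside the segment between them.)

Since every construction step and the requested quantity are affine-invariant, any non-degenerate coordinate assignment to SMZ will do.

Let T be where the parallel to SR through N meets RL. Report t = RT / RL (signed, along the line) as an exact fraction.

Work in coordinates with S = (0, 0), M = (1, 0), Z = (0, 1).
1. N is the midpoint of ZS ⇒ N = (0, 1/2)
2. R lies on line ZM with ZR:RM = 5:4 ⇒ R = (5/9, 4/9)
3. W lies on line SM with SW:WM = -3:2 ⇒ W = (3, 0)
4. L lies on line WM with WL:LM = -5:2 ⇒ L = (-1/3, 0)
through N parallel to SR: direction (5/9, 4/9); meets RL at T = (-10/9, -7/18)
T = R + t·(L−R) with t = 15/8

t = 15/8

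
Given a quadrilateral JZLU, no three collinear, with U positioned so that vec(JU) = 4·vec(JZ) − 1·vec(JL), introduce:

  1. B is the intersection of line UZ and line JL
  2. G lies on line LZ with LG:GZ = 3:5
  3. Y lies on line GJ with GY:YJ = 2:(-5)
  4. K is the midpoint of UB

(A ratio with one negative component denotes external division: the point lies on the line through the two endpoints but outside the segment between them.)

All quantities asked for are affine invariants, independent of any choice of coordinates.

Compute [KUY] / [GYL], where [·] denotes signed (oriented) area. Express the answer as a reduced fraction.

Choose coordinates J = (0, 0), Z = (1, 0), L = (0, 1), U = (4, -1).
1. B is the intersection of line UZ and line JL ⇒ B = (0, 1/3)
2. G lies on line LZ with LG:GZ = 3:5 ⇒ G = (3/8, 5/8)
3. Y lies on line GJ with GY:YJ = 2:(-5) ⇒ Y = (5/8, 25/24)
4. K is the midpoint of UB ⇒ K = (2, -1/3)
2·[KUY] = 11/6, 2·[GYL] = 1/4
[KUY]:[GYL] = 11/6:1/4 = 22/3

[KUY]:[GYL] = 22/3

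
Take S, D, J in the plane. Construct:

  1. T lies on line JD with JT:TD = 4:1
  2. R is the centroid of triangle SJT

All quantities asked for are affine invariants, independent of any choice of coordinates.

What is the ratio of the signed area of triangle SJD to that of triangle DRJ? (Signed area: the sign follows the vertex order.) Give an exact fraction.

[SJD]:[DRJ] = 3

Work in coordinates with S = (0, 0), D = (1, 0), J = (0, 1).
1. T lies on line JD with JT:TD = 4:1 ⇒ T = (4/5, 1/5)
2. R is the centroid of triangle SJT ⇒ R = (4/15, 2/5)
2·[SJD] = -1, 2·[DRJ] = -1/3
[SJD]:[DRJ] = -1:-1/3 = 3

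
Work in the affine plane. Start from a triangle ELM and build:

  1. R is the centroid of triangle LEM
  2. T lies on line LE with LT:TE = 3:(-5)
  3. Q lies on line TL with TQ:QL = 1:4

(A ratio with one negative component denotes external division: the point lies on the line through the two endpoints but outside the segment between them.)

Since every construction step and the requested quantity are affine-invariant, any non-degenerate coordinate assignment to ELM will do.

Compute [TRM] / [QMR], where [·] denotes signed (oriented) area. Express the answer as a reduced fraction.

Set E = (0, 0), L = (1, 0), M = (0, 1); any affine frame gives the same invariant.
1. R is the centroid of triangle LEM ⇒ R = (1/3, 1/3)
2. T lies on line LE with LT:TE = 3:(-5) ⇒ T = (5/2, 0)
3. Q lies on line TL with TQ:QL = 1:4 ⇒ Q = (11/5, 0)
2·[TRM] = -4/3, 2·[QMR] = 17/15
[TRM]:[QMR] = -4/3:17/15 = -20/17

[TRM]:[QMR] = -20/17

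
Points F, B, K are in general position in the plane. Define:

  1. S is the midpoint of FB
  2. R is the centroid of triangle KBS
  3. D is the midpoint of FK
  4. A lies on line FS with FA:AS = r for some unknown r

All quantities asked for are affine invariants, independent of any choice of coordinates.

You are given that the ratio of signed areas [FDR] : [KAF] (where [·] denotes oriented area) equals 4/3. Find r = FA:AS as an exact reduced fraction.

r = 3/5

Assign F = (0, 0), B = (1, 0), K = (0, 1) — the answer is frame-independent, so this choice is without loss of generality.
1. S is the midpoint of FB ⇒ S = (1/2, 0)
2. R is the centroid of triangle KBS ⇒ R = (1/2, 1/3)
3. D is the midpoint of FK ⇒ D = (0, 1/2)
4. With FA:AS = r, write λ = r/(r+1) so A = F + λ·(S−F); A is affine-linear in λ
Every point depending on A is an affine combination of A and λ-independent points, so each such coordinate is linear in λ; the λ² term in each signed area is a multiple of (S−F)×(S−F) = 0, so 2·[FDR] and 2·[KAF] are each linear in λ. Evaluating at λ=0 and λ=1:
  2·[FDR] = -1/4,   2·[KAF] = -1/2·λ
So [FDR]:[KAF] = (-1/4) / (-1/2·λ). Setting this equal to 4/3:
  -1/4 = 4/3·(-1/2·λ)  ⇒  λ = 3/8
Then r = λ/(1−λ) = (3/8)/(5/8) = 3/5. Check: with r = 3/5, A = (3/16, 0) and [FDR]:[KAF] = 4/3 as required.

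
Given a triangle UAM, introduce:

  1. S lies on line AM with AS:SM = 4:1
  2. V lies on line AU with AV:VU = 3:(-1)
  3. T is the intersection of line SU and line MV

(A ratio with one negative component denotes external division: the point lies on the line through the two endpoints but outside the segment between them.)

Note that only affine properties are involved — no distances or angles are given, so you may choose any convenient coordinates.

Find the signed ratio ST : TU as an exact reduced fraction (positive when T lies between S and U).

ST:TU = -3/5

Assign U = (0, 0), A = (1, 0), M = (0, 1) — the answer is frame-independent, so this choice is without loss of generality.
1. S lies on line AM with AS:SM = 4:1 ⇒ S = (1/5, 4/5)
2. V lies on line AU with AV:VU = 3:(-1) ⇒ V = (-1/2, 0)
3. T is the intersection of line SU and line MV ⇒ T = (1/2, 2)
T = S + t·(U−S) with t = -3/2, so ST:TU = t:(1−t) = -3/2:5/2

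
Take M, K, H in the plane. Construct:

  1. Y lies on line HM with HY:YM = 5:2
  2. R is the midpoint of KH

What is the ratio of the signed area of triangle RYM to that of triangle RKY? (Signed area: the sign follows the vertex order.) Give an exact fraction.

[RYM]:[RKY] = -2/5

Set M = (0, 0), K = (1, 0), H = (0, 1); any affine frame gives the same invariant.
1. Y lies on line HM with HY:YM = 5:2 ⇒ Y = (0, 2/7)
2. R is the midpoint of KH ⇒ R = (1/2, 1/2)
2·[RYM] = 1/7, 2·[RKY] = -5/14
[RYM]:[RKY] = 1/7:-5/14 = -2/5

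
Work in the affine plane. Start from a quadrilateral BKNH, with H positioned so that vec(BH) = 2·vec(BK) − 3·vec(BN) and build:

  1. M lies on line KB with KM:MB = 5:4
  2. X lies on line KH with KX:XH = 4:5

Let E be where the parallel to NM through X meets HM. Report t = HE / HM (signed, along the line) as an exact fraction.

t = -5/6

Assign B = (0, 0), K = (1, 0), N = (0, 1), H = (2, -3) — the answer is frame-independent, so this choice is without loss of generality.
1. M lies on line KB with KM:MB = 5:4 ⇒ M = (4/9, 0)
2. X lies on line KH with KX:XH = 4:5 ⇒ X = (13/9, -4/3)
through X parallel to NM: direction (4/9, -1); meets HM at E = (89/27, -11/2)
E = H + t·(M−H) with t = -5/6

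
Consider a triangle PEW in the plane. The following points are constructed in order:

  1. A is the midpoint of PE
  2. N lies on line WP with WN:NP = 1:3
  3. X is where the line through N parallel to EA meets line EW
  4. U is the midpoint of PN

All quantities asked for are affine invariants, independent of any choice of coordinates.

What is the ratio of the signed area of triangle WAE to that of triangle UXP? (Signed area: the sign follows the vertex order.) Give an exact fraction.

[WAE]:[UXP] = -16/3

Work in coordinates with P = (0, 0), E = (1, 0), W = (0, 1).
1. A is the midpoint of PE ⇒ A = (1/2, 0)
2. N lies on line WP with WN:NP = 1:3 ⇒ N = (0, 3/4)
3. X is where the line through N parallel to EA meets line EW ⇒ X = (1/4, 3/4)
4. U is the midpoint of PN ⇒ U = (0, 3/8)
2·[WAE] = 1/2, 2·[UXP] = -3/32
[WAE]:[UXP] = 1/2:-3/32 = -16/3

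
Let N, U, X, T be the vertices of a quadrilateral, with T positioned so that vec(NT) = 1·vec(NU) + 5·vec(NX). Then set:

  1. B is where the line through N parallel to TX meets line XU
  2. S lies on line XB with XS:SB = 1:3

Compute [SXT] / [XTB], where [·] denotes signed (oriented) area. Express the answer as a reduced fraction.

Set N = (0, 0), U = (1, 0), X = (0, 1), T = (1, 5); any affine frame gives the same invariant.
1. B is where the line through N parallel to TX meets line XU ⇒ B = (1/5, 4/5)
2. S lies on line XB with XS:SB = 1:3 ⇒ S = (1/20, 19/20)
2·[SXT] = -1/4, 2·[XTB] = -1
[SXT]:[XTB] = -1/4:-1 = 1/4

[SXT]:[XTB] = 1/4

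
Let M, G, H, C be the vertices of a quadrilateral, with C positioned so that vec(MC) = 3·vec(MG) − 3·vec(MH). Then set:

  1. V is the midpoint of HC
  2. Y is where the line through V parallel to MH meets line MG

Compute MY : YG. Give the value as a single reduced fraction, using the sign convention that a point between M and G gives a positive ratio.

MY:YG = -3

Choose coordinates M = (0, 0), G = (1, 0), H = (0, 1), C = (3, -3).
1. V is the midpoint of HC ⇒ V = (3/2, -1)
2. Y is where the line through V parallel to MH meets line MG ⇒ Y = (3/2, 0)
Y = M + t·(G−M) with t = 3/2, so MY:YG = t:(1−t) = 3/2:-1/2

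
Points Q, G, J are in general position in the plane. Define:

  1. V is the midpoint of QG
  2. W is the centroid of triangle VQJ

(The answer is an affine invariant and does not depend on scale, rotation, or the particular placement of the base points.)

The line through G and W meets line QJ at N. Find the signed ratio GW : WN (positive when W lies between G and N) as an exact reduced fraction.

Assign Q = (0, 0), G = (1, 0), J = (0, 1) — the answer is frame-independent, so this choice is without loss of generality.
1. V is the midpoint of QG ⇒ V = (1/2, 0)
2. W is the centroid of triangle VQJ ⇒ W = (1/6, 1/3)
line GW meets QJ at N = (0, 2/5)
W = G + t·(N−G) with t = 5/6, so GW:WN = 5/6:1/6

GW:WN = 5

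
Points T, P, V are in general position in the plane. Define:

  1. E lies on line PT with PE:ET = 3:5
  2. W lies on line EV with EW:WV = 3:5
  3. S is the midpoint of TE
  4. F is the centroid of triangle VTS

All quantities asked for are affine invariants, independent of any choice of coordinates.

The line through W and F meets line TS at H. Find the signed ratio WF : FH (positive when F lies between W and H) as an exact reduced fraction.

Choose coordinates T = (0, 0), P = (1, 0), V = (0, 1).
1. E lies on line PT with PE:ET = 3:5 ⇒ E = (5/8, 0)
2. W lies on line EV with EW:WV = 3:5 ⇒ W = (25/64, 3/8)
3. S is the midpoint of TE ⇒ S = (5/16, 0)
4. F is the centroid of triangle VTS ⇒ F = (5/48, 1/3)
line WF meets TS at H = (-35/16, 0)
F = W + t·(H−W) with t = 1/9, so WF:FH = 1/9:8/9

WF:FH = 1/8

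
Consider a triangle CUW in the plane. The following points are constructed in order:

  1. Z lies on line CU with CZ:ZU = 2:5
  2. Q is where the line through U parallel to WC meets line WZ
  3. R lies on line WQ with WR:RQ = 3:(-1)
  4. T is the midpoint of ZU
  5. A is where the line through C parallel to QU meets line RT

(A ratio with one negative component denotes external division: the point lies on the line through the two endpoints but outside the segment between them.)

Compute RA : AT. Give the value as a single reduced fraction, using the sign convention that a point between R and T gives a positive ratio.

Assign C = (0, 0), U = (1, 0), W = (0, 1) — the answer is frame-independent, so this choice is without loss of generality.
1. Z lies on line CU with CZ:ZU = 2:5 ⇒ Z = (2/7, 0)
2. Q is where the line through U parallel to WC meets line WZ ⇒ Q = (1, -5/2)
3. R lies on line WQ with WR:RQ = 3:(-1) ⇒ R = (3/2, -17/4)
4. T is the midpoint of ZU ⇒ T = (9/14, 0)
5. A is where the line through C parallel to QU meets line RT ⇒ A = (0, 51/16)
A = R + t·(T−R) with t = 7/4, so RA:AT = t:(1−t) = 7/4:-3/4

RA:AT = -7/3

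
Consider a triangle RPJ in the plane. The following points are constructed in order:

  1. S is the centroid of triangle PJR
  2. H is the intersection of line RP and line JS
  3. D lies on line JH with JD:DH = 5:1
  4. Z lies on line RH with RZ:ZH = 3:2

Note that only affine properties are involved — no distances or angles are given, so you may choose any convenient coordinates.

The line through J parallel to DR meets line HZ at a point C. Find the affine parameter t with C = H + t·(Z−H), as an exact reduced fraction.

t = 15

Work in coordinates with R = (0, 0), P = (1, 0), J = (0, 1).
1. S is the centroid of triangle PJR ⇒ S = (1/3, 1/3)
2. H is the intersection of line RP and line JS ⇒ H = (1/2, 0)
3. D lies on line JH with JD:DH = 5:1 ⇒ D = (5/12, 1/6)
4. Z lies on line RH with RZ:ZH = 3:2 ⇒ Z = (3/10, 0)
through J parallel to DR: direction (-5/12, -1/6); meets HZ at C = (-5/2, 0)
C = H + t·(Z−H) with t = 15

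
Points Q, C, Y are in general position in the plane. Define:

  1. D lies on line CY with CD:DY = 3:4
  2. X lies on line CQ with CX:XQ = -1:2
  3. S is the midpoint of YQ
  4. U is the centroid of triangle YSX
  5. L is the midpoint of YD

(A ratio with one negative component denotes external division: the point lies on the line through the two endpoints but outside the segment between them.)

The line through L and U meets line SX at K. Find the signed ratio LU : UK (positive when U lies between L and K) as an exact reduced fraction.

Assign Q = (0, 0), C = (1, 0), Y = (0, 1) — the answer is frame-independent, so this choice is without loss of generality.
1. D lies on line CY with CD:DY = 3:4 ⇒ D = (4/7, 3/7)
2. X lies on line CQ with CX:XQ = -1:2 ⇒ X = (2, 0)
3. S is the midpoint of YQ ⇒ S = (0, 1/2)
4. U is the centroid of triangle YSX ⇒ U = (2/3, 1/2)
5. L is the midpoint of YD ⇒ L = (2/7, 5/7)
line LU meets SX at K = (6/5, 1/5)
U = L + t·(K−L) with t = 5/12, so LU:UK = 5/12:7/12

LU:UK = 5/7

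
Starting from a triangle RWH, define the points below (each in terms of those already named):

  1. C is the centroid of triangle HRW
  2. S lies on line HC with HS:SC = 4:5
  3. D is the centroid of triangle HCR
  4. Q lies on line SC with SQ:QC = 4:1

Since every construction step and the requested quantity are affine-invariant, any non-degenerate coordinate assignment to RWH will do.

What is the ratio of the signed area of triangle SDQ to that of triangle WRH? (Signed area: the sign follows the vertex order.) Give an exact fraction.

Set R = (0, 0), W = (1, 0), H = (0, 1); any affine frame gives the same invariant.
1. C is the centroid of triangle HRW ⇒ C = (1/3, 1/3)
2. S lies on line HC with HS:SC = 4:5 ⇒ S = (4/27, 19/27)
3. D is the centroid of triangle HCR ⇒ D = (1/9, 4/9)
4. Q lies on line SC with SQ:QC = 4:1 ⇒ Q = (8/27, 11/27)
2·[SDQ] = 4/81, 2·[WRH] = -1
[SDQ]:[WRH] = 4/81:-1 = -4/81

[SDQ]:[WRH] = -4/81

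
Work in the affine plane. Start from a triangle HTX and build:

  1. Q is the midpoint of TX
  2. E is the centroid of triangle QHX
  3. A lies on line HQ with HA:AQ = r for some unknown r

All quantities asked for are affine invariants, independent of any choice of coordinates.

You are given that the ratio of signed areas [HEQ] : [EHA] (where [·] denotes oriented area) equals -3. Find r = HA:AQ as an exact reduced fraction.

r = 1/2

Choose coordinates H = (0, 0), T = (1, 0), X = (0, 1).
1. Q is the midpoint of TX ⇒ Q = (1/2, 1/2)
2. E is the centroid of triangle QHX ⇒ E = (1/6, 1/2)
3. With HA:AQ = r, write λ = r/(r+1) so A = H + λ·(Q−H); A is affine-linear in λ
Every point depending on A is an affine combination of A and λ-independent points, so each such coordinate is linear in λ; the λ² term in each signed area is a multiple of (Q−H)×(Q−H) = 0, so 2·[HEQ] and 2·[EHA] are each linear in λ. Evaluating at λ=0 and λ=1:
  2·[HEQ] = -1/6,   2·[EHA] = 1/6·λ
So [HEQ]:[EHA] = (-1/6) / (1/6·λ). Setting this equal to -3:
  -1/6 = -3·(1/6·λ)  ⇒  λ = 1/3
Then r = λ/(1−λ) = (1/3)/(2/3) = 1/2. Check: with r = 1/2, A = (1/6, 1/6) and [HEQ]:[EHA] = -3 as required.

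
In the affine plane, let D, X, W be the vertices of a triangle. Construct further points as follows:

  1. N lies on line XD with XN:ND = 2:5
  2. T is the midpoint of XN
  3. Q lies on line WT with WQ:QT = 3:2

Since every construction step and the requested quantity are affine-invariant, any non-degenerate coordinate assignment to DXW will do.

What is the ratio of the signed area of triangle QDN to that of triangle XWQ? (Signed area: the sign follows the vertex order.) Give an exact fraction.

[QDN]:[XWQ] = 10/3

Assign D = (0, 0), X = (1, 0), W = (0, 1) — the answer is frame-independent, so this choice is without loss of generality.
1. N lies on line XD with XN:ND = 2:5 ⇒ N = (5/7, 0)
2. T is the midpoint of XN ⇒ T = (6/7, 0)
3. Q lies on line WT with WQ:QT = 3:2 ⇒ Q = (18/35, 2/5)
2·[QDN] = 2/7, 2·[XWQ] = 3/35
[QDN]:[XWQ] = 2/7:3/35 = 10/3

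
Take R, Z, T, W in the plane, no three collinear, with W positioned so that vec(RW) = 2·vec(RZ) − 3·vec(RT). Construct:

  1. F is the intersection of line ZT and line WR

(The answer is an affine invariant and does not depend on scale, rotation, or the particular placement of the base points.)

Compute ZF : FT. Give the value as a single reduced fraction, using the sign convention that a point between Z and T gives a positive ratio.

Assign R = (0, 0), Z = (1, 0), T = (0, 1), W = (2, -3) — the answer is frame-independent, so this choice is without loss of generality.
1. F is the intersection of line ZT and line WR ⇒ F = (-2, 3)
F = Z + t·(T−Z) with t = 3, so ZF:FT = t:(1−t) = 3:-2

ZF:FT = -3/2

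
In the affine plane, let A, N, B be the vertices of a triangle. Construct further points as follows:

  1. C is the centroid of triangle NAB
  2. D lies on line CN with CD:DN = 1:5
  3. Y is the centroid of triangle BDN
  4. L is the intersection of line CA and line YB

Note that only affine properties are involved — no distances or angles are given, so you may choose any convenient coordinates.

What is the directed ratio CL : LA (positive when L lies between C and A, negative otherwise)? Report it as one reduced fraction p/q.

CL:LA = -7/26

Set A = (0, 0), N = (1, 0), B = (0, 1); any affine frame gives the same invariant.
1. C is the centroid of triangle NAB ⇒ C = (1/3, 1/3)
2. D lies on line CN with CD:DN = 1:5 ⇒ D = (4/9, 5/18)
3. Y is the centroid of triangle BDN ⇒ Y = (13/27, 23/54)
4. L is the intersection of line CA and line YB ⇒ L = (26/57, 26/57)
L = C + t·(A−C) with t = -7/19, so CL:LA = t:(1−t) = -7/19:26/19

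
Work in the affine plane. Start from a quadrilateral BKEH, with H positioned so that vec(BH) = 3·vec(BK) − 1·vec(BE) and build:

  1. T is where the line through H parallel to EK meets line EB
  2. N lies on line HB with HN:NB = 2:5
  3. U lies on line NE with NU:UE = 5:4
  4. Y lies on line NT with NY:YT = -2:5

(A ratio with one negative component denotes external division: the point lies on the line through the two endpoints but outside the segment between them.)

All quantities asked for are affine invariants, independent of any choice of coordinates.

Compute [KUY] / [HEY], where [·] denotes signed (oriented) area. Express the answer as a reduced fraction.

Choose coordinates B = (0, 0), K = (1, 0), E = (0, 1), H = (3, -1).
1. T is where the line through H parallel to EK meets line EB ⇒ T = (0, 2)
2. N lies on line HB with HN:NB = 2:5 ⇒ N = (15/7, -5/7)
3. U lies on line NE with NU:UE = 5:4 ⇒ U = (20/21, 5/21)
4. Y lies on line NT with NY:YT = -2:5 ⇒ Y = (25/7, -53/21)
2·[KUY] = -31/63, 2·[HEY] = 24/7
[KUY]:[HEY] = -31/63:24/7 = -31/216

[KUY]:[HEY] = -31/216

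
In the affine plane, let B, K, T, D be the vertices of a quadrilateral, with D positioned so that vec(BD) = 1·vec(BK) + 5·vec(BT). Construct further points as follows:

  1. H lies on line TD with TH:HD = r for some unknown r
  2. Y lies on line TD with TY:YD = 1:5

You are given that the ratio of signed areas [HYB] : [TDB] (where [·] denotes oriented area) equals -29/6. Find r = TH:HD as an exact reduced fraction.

Set B = (0, 0), K = (1, 0), T = (0, 1), D = (1, 5); any affine frame gives the same invariant.
1. With TH:HD = r, write λ = r/(r+1) so H = T + λ·(D−T); H is affine-linear in λ
2. Y lies on line TD with TY:YD = 1:5 ⇒ Y = (1/6, 5/3)
Every point depending on H is an affine combination of H and λ-independent points, so each such coordinate is linear in λ; the λ² term in each signed area is a multiple of (D−T)×(D−T) = 0, so 2·[HYB] and 2·[TDB] are each linear in λ. Evaluating at λ=0 and λ=1:
  2·[HYB] = λ − 1/6,   2·[TDB] = -1
So [HYB]:[TDB] = (λ − 1/6) / (-1). Setting this equal to -29/6:
  λ − 1/6 = -29/6·(-1)  ⇒  λ = 5
Then r = λ/(1−λ) = (5)/(-4) = -5/4. Check: with r = -5/4, H = (5, 21) and [HYB]:[TDB] = -29/6 as required.

r = -5/4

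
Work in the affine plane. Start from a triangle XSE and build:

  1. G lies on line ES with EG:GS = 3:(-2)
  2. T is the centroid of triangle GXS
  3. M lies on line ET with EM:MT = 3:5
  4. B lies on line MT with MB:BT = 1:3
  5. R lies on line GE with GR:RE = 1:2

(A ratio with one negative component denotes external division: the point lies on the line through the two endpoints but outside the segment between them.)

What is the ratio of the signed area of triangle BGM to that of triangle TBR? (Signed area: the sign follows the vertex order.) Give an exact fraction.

Choose coordinates X = (0, 0), S = (1, 0), E = (0, 1).
1. G lies on line ES with EG:GS = 3:(-2) ⇒ G = (3, -2)
2. T is the centroid of triangle GXS ⇒ T = (4/3, -2/3)
3. M lies on line ET with EM:MT = 3:5 ⇒ M = (1/2, 3/8)
4. B lies on line MT with MB:BT = 1:3 ⇒ B = (17/24, 11/96)
5. R lies on line GE with GR:RE = 1:2 ⇒ R = (2, -1)
2·[BGM] = 5/32, 2·[TBR] = -5/16
[BGM]:[TBR] = 5/32:-5/16 = -1/2

[BGM]:[TBR] = -1/2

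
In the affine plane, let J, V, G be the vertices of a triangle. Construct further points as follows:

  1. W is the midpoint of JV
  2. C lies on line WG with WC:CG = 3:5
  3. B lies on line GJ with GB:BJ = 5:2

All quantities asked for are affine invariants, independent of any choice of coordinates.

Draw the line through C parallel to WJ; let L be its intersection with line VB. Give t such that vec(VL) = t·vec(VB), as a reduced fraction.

Set J = (0, 0), V = (1, 0), G = (0, 1); any affine frame gives the same invariant.
1. W is the midpoint of JV ⇒ W = (1/2, 0)
2. C lies on line WG with WC:CG = 3:5 ⇒ C = (5/16, 3/8)
3. B lies on line GJ with GB:BJ = 5:2 ⇒ B = (0, 2/7)
through C parallel to WJ: direction (-1/2, 0); meets VB at L = (-5/16, 3/8)
L = V + t·(B−V) with t = 21/16

t = 21/16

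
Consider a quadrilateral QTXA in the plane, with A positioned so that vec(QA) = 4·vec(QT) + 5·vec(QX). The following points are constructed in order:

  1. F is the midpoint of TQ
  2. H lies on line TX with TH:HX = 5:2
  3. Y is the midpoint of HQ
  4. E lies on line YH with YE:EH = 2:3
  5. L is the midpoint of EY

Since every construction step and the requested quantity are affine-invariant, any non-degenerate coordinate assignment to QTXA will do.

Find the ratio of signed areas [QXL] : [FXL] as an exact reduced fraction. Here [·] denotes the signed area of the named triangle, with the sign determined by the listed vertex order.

Assign Q = (0, 0), T = (1, 0), X = (0, 1), A = (4, 5) — the answer is frame-independent, so this choice is without loss of generality.
1. F is the midpoint of TQ ⇒ F = (1/2, 0)
2. H lies on line TX with TH:HX = 5:2 ⇒ H = (2/7, 5/7)
3. Y is the midpoint of HQ ⇒ Y = (1/7, 5/14)
4. E lies on line YH with YE:EH = 2:3 ⇒ E = (1/5, 1/2)
5. L is the midpoint of EY ⇒ L = (6/35, 3/7)
2·[QXL] = -6/35, 2·[FXL] = 4/35
[QXL]:[FXL] = -6/35:4/35 = -3/2

[QXL]:[FXL] = -3/2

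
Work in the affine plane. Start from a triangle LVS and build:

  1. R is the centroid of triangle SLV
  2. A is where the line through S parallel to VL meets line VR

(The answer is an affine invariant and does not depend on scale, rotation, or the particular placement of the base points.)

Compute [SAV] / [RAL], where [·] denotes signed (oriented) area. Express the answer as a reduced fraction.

Choose coordinates L = (0, 0), V = (1, 0), S = (0, 1).
1. R is the centroid of triangle SLV ⇒ R = (1/3, 1/3)
2. A is where the line through S parallel to VL meets line VR ⇒ A = (-1, 1)
2·[SAV] = 1, 2·[RAL] = 2/3
[SAV]:[RAL] = 1:2/3 = 3/2

[SAV]:[RAL] = 3/2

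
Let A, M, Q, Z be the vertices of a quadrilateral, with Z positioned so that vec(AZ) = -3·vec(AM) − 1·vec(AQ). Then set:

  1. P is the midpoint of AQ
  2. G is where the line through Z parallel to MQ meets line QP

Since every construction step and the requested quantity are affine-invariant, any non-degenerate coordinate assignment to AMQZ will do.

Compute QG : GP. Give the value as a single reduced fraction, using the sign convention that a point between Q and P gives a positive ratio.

QG:GP = -10/9

Work in coordinates with A = (0, 0), M = (1, 0), Q = (0, 1), Z = (-3, -1).
1. P is the midpoint of AQ ⇒ P = (0, 1/2)
2. G is where the line through Z parallel to MQ meets line QP ⇒ G = (0, -4)
G = Q + t·(P−Q) with t = 10, so QG:GP = t:(1−t) = 10:-9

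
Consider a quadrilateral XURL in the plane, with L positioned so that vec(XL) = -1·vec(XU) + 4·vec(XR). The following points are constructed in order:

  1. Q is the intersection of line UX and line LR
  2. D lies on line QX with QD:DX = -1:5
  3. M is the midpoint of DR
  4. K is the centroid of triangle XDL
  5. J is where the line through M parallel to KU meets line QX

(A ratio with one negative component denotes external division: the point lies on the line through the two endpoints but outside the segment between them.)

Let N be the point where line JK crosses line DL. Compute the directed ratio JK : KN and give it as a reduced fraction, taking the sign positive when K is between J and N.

Choose coordinates X = (0, 0), U = (1, 0), R = (0, 1), L = (-1, 4).
1. Q is the intersection of line UX and line LR ⇒ Q = (1/3, 0)
2. D lies on line QX with QD:DX = -1:5 ⇒ D = (5/12, 0)
3. M is the midpoint of DR ⇒ M = (5/24, 1/2)
4. K is the centroid of triangle XDL ⇒ K = (-7/36, 4/3)
5. J is where the line through M parallel to KU meets line QX ⇒ J = (21/32, 0)
line JK meets DL at N = (77/654, 92/109)
K = J + t·(N−J) with t = 109/69, so JK:KN = 109/69:-40/69

JK:KN = -109/40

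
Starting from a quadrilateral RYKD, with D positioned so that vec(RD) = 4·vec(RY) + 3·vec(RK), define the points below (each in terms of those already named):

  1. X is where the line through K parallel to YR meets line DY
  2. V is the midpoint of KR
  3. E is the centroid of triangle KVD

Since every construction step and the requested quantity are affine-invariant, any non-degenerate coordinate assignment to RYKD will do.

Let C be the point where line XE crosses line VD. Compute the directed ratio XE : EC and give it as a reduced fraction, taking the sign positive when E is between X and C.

XE:EC = -11/2

Set R = (0, 0), Y = (1, 0), K = (0, 1), D = (4, 3); any affine frame gives the same invariant.
1. X is where the line through K parallel to YR meets line DY ⇒ X = (2, 1)
2. V is the midpoint of KR ⇒ V = (0, 1/2)
3. E is the centroid of triangle KVD ⇒ E = (4/3, 3/2)
line XE meets VD at C = (16/11, 31/22)
E = X + t·(C−X) with t = 11/9, so XE:EC = 11/9:-2/9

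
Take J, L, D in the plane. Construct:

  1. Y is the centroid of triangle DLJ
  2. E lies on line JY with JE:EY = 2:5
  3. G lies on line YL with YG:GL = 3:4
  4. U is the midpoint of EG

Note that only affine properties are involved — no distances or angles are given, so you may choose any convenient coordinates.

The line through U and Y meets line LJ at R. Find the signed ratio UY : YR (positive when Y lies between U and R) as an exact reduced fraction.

Assign J = (0, 0), L = (1, 0), D = (0, 1) — the answer is frame-independent, so this choice is without loss of generality.
1. Y is the centroid of triangle DLJ ⇒ Y = (1/3, 1/3)
2. E lies on line JY with JE:EY = 2:5 ⇒ E = (2/21, 2/21)
3. G lies on line YL with YG:GL = 3:4 ⇒ G = (13/21, 4/21)
4. U is the midpoint of EG ⇒ U = (5/14, 1/7)
line UY meets LJ at R = (3/8, 0)
Y = U + t·(R−U) with t = -4/3, so UY:YR = -4/3:7/3

UY:YR = -4/7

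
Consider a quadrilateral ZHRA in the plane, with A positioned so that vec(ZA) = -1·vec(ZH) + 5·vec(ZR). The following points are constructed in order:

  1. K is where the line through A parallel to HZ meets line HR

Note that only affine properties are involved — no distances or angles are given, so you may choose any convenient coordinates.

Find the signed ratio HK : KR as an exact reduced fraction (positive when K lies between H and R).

Set Z = (0, 0), H = (1, 0), R = (0, 1), A = (-1, 5); any affine frame gives the same invariant.
1. K is where the line through A parallel to HZ meets line HR ⇒ K = (-4, 5)
K = H + t·(R−H) with t = 5, so HK:KR = t:(1−t) = 5:-4

HK:KR = -5/4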